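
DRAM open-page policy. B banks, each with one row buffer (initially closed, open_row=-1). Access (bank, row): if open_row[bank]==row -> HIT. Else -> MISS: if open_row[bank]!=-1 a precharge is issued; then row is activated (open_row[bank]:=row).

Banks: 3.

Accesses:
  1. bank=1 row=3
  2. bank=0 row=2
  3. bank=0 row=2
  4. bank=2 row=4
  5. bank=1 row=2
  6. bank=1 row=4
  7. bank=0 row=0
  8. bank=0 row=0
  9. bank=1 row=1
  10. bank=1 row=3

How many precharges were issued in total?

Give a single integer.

Answer: 5

Derivation:
Acc 1: bank1 row3 -> MISS (open row3); precharges=0
Acc 2: bank0 row2 -> MISS (open row2); precharges=0
Acc 3: bank0 row2 -> HIT
Acc 4: bank2 row4 -> MISS (open row4); precharges=0
Acc 5: bank1 row2 -> MISS (open row2); precharges=1
Acc 6: bank1 row4 -> MISS (open row4); precharges=2
Acc 7: bank0 row0 -> MISS (open row0); precharges=3
Acc 8: bank0 row0 -> HIT
Acc 9: bank1 row1 -> MISS (open row1); precharges=4
Acc 10: bank1 row3 -> MISS (open row3); precharges=5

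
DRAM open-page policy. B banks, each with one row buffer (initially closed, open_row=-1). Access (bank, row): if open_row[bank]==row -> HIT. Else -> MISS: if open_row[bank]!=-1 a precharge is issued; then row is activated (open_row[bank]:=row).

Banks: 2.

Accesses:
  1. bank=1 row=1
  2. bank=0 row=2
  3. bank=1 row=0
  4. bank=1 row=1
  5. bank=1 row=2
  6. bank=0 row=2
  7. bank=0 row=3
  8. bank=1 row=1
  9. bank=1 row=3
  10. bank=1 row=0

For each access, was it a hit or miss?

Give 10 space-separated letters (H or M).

Answer: M M M M M H M M M M

Derivation:
Acc 1: bank1 row1 -> MISS (open row1); precharges=0
Acc 2: bank0 row2 -> MISS (open row2); precharges=0
Acc 3: bank1 row0 -> MISS (open row0); precharges=1
Acc 4: bank1 row1 -> MISS (open row1); precharges=2
Acc 5: bank1 row2 -> MISS (open row2); precharges=3
Acc 6: bank0 row2 -> HIT
Acc 7: bank0 row3 -> MISS (open row3); precharges=4
Acc 8: bank1 row1 -> MISS (open row1); precharges=5
Acc 9: bank1 row3 -> MISS (open row3); precharges=6
Acc 10: bank1 row0 -> MISS (open row0); precharges=7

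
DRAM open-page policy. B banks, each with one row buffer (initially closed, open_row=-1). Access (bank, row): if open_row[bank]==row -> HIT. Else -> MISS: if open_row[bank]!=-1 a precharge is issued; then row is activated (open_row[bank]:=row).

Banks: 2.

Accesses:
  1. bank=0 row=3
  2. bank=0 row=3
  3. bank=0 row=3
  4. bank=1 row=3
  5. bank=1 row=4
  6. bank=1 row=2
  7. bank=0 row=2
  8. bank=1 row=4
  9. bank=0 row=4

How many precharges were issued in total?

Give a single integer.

Answer: 5

Derivation:
Acc 1: bank0 row3 -> MISS (open row3); precharges=0
Acc 2: bank0 row3 -> HIT
Acc 3: bank0 row3 -> HIT
Acc 4: bank1 row3 -> MISS (open row3); precharges=0
Acc 5: bank1 row4 -> MISS (open row4); precharges=1
Acc 6: bank1 row2 -> MISS (open row2); precharges=2
Acc 7: bank0 row2 -> MISS (open row2); precharges=3
Acc 8: bank1 row4 -> MISS (open row4); precharges=4
Acc 9: bank0 row4 -> MISS (open row4); precharges=5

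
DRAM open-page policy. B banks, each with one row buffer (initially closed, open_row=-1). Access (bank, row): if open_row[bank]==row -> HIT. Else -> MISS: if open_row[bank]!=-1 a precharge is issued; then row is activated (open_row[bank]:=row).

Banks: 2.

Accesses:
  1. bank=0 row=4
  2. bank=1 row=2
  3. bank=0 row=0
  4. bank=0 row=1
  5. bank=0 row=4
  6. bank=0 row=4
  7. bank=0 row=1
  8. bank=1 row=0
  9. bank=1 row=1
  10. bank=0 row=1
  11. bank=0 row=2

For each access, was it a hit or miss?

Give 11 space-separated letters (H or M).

Answer: M M M M M H M M M H M

Derivation:
Acc 1: bank0 row4 -> MISS (open row4); precharges=0
Acc 2: bank1 row2 -> MISS (open row2); precharges=0
Acc 3: bank0 row0 -> MISS (open row0); precharges=1
Acc 4: bank0 row1 -> MISS (open row1); precharges=2
Acc 5: bank0 row4 -> MISS (open row4); precharges=3
Acc 6: bank0 row4 -> HIT
Acc 7: bank0 row1 -> MISS (open row1); precharges=4
Acc 8: bank1 row0 -> MISS (open row0); precharges=5
Acc 9: bank1 row1 -> MISS (open row1); precharges=6
Acc 10: bank0 row1 -> HIT
Acc 11: bank0 row2 -> MISS (open row2); precharges=7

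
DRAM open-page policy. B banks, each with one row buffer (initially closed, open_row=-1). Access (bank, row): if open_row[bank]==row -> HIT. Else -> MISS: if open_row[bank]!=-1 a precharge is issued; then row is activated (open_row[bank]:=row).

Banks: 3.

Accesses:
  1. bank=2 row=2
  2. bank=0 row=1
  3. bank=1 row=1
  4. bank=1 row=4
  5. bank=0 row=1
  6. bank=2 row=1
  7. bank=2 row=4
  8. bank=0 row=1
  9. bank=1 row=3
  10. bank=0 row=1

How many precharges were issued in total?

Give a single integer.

Acc 1: bank2 row2 -> MISS (open row2); precharges=0
Acc 2: bank0 row1 -> MISS (open row1); precharges=0
Acc 3: bank1 row1 -> MISS (open row1); precharges=0
Acc 4: bank1 row4 -> MISS (open row4); precharges=1
Acc 5: bank0 row1 -> HIT
Acc 6: bank2 row1 -> MISS (open row1); precharges=2
Acc 7: bank2 row4 -> MISS (open row4); precharges=3
Acc 8: bank0 row1 -> HIT
Acc 9: bank1 row3 -> MISS (open row3); precharges=4
Acc 10: bank0 row1 -> HIT

Answer: 4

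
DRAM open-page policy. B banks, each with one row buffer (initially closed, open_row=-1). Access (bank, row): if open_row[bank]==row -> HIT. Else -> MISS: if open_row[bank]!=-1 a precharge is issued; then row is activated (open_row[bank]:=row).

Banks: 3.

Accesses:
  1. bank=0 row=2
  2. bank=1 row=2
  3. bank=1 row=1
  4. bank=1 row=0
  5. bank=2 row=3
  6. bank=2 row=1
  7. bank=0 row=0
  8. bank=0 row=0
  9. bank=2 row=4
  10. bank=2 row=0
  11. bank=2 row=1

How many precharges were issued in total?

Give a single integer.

Answer: 7

Derivation:
Acc 1: bank0 row2 -> MISS (open row2); precharges=0
Acc 2: bank1 row2 -> MISS (open row2); precharges=0
Acc 3: bank1 row1 -> MISS (open row1); precharges=1
Acc 4: bank1 row0 -> MISS (open row0); precharges=2
Acc 5: bank2 row3 -> MISS (open row3); precharges=2
Acc 6: bank2 row1 -> MISS (open row1); precharges=3
Acc 7: bank0 row0 -> MISS (open row0); precharges=4
Acc 8: bank0 row0 -> HIT
Acc 9: bank2 row4 -> MISS (open row4); precharges=5
Acc 10: bank2 row0 -> MISS (open row0); precharges=6
Acc 11: bank2 row1 -> MISS (open row1); precharges=7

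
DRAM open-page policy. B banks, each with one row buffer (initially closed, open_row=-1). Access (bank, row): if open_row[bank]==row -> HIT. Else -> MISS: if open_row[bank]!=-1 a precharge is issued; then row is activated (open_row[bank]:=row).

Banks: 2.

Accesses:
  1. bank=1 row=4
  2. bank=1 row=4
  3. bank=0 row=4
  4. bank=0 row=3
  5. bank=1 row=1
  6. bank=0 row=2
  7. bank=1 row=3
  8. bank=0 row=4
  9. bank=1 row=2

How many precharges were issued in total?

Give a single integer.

Acc 1: bank1 row4 -> MISS (open row4); precharges=0
Acc 2: bank1 row4 -> HIT
Acc 3: bank0 row4 -> MISS (open row4); precharges=0
Acc 4: bank0 row3 -> MISS (open row3); precharges=1
Acc 5: bank1 row1 -> MISS (open row1); precharges=2
Acc 6: bank0 row2 -> MISS (open row2); precharges=3
Acc 7: bank1 row3 -> MISS (open row3); precharges=4
Acc 8: bank0 row4 -> MISS (open row4); precharges=5
Acc 9: bank1 row2 -> MISS (open row2); precharges=6

Answer: 6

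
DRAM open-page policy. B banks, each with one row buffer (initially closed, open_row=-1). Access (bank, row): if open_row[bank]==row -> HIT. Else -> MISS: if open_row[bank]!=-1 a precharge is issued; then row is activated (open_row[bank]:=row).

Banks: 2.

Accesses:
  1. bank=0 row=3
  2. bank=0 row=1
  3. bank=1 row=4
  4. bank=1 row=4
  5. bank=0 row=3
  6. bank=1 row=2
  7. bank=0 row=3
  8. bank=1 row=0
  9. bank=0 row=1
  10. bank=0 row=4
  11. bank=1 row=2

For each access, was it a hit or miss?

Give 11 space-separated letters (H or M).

Acc 1: bank0 row3 -> MISS (open row3); precharges=0
Acc 2: bank0 row1 -> MISS (open row1); precharges=1
Acc 3: bank1 row4 -> MISS (open row4); precharges=1
Acc 4: bank1 row4 -> HIT
Acc 5: bank0 row3 -> MISS (open row3); precharges=2
Acc 6: bank1 row2 -> MISS (open row2); precharges=3
Acc 7: bank0 row3 -> HIT
Acc 8: bank1 row0 -> MISS (open row0); precharges=4
Acc 9: bank0 row1 -> MISS (open row1); precharges=5
Acc 10: bank0 row4 -> MISS (open row4); precharges=6
Acc 11: bank1 row2 -> MISS (open row2); precharges=7

Answer: M M M H M M H M M M M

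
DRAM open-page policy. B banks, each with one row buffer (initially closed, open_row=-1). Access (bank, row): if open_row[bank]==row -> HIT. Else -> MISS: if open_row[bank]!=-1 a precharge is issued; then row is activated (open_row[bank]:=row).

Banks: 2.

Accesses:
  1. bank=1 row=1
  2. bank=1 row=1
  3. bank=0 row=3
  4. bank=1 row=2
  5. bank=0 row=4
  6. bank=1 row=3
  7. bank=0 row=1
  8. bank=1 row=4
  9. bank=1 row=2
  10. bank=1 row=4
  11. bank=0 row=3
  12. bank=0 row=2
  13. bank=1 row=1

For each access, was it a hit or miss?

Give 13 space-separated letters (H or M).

Answer: M H M M M M M M M M M M M

Derivation:
Acc 1: bank1 row1 -> MISS (open row1); precharges=0
Acc 2: bank1 row1 -> HIT
Acc 3: bank0 row3 -> MISS (open row3); precharges=0
Acc 4: bank1 row2 -> MISS (open row2); precharges=1
Acc 5: bank0 row4 -> MISS (open row4); precharges=2
Acc 6: bank1 row3 -> MISS (open row3); precharges=3
Acc 7: bank0 row1 -> MISS (open row1); precharges=4
Acc 8: bank1 row4 -> MISS (open row4); precharges=5
Acc 9: bank1 row2 -> MISS (open row2); precharges=6
Acc 10: bank1 row4 -> MISS (open row4); precharges=7
Acc 11: bank0 row3 -> MISS (open row3); precharges=8
Acc 12: bank0 row2 -> MISS (open row2); precharges=9
Acc 13: bank1 row1 -> MISS (open row1); precharges=10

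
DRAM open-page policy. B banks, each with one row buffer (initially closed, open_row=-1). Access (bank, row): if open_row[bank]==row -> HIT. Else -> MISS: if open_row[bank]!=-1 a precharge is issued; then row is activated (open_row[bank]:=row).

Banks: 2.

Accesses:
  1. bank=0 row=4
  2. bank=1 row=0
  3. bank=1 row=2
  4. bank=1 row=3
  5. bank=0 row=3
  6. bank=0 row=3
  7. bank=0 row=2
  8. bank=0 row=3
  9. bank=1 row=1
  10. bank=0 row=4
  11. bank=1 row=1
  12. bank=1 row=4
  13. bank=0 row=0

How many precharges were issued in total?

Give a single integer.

Answer: 9

Derivation:
Acc 1: bank0 row4 -> MISS (open row4); precharges=0
Acc 2: bank1 row0 -> MISS (open row0); precharges=0
Acc 3: bank1 row2 -> MISS (open row2); precharges=1
Acc 4: bank1 row3 -> MISS (open row3); precharges=2
Acc 5: bank0 row3 -> MISS (open row3); precharges=3
Acc 6: bank0 row3 -> HIT
Acc 7: bank0 row2 -> MISS (open row2); precharges=4
Acc 8: bank0 row3 -> MISS (open row3); precharges=5
Acc 9: bank1 row1 -> MISS (open row1); precharges=6
Acc 10: bank0 row4 -> MISS (open row4); precharges=7
Acc 11: bank1 row1 -> HIT
Acc 12: bank1 row4 -> MISS (open row4); precharges=8
Acc 13: bank0 row0 -> MISS (open row0); precharges=9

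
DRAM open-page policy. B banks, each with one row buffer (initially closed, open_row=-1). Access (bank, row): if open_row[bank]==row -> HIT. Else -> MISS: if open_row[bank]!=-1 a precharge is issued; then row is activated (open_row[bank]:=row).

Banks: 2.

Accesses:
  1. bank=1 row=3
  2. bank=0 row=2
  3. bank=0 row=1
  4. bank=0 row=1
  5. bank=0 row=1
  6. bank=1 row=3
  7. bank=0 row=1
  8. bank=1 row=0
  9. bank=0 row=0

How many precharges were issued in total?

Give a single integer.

Acc 1: bank1 row3 -> MISS (open row3); precharges=0
Acc 2: bank0 row2 -> MISS (open row2); precharges=0
Acc 3: bank0 row1 -> MISS (open row1); precharges=1
Acc 4: bank0 row1 -> HIT
Acc 5: bank0 row1 -> HIT
Acc 6: bank1 row3 -> HIT
Acc 7: bank0 row1 -> HIT
Acc 8: bank1 row0 -> MISS (open row0); precharges=2
Acc 9: bank0 row0 -> MISS (open row0); precharges=3

Answer: 3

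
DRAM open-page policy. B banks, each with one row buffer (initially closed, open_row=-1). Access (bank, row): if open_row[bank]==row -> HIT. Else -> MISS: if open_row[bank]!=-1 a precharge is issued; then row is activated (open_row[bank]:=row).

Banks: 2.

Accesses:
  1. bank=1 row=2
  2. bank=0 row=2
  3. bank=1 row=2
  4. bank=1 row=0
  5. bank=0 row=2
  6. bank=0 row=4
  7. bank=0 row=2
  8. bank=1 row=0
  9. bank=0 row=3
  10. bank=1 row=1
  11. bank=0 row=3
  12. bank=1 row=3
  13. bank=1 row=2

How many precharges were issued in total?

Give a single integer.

Answer: 7

Derivation:
Acc 1: bank1 row2 -> MISS (open row2); precharges=0
Acc 2: bank0 row2 -> MISS (open row2); precharges=0
Acc 3: bank1 row2 -> HIT
Acc 4: bank1 row0 -> MISS (open row0); precharges=1
Acc 5: bank0 row2 -> HIT
Acc 6: bank0 row4 -> MISS (open row4); precharges=2
Acc 7: bank0 row2 -> MISS (open row2); precharges=3
Acc 8: bank1 row0 -> HIT
Acc 9: bank0 row3 -> MISS (open row3); precharges=4
Acc 10: bank1 row1 -> MISS (open row1); precharges=5
Acc 11: bank0 row3 -> HIT
Acc 12: bank1 row3 -> MISS (open row3); precharges=6
Acc 13: bank1 row2 -> MISS (open row2); precharges=7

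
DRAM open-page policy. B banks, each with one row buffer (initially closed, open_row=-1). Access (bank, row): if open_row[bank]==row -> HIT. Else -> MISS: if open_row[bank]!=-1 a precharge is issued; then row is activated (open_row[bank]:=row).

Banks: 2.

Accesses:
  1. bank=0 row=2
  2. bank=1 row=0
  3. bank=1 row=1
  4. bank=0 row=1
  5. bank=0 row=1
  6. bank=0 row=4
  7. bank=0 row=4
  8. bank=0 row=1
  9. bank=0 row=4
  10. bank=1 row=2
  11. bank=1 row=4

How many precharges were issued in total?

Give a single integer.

Answer: 7

Derivation:
Acc 1: bank0 row2 -> MISS (open row2); precharges=0
Acc 2: bank1 row0 -> MISS (open row0); precharges=0
Acc 3: bank1 row1 -> MISS (open row1); precharges=1
Acc 4: bank0 row1 -> MISS (open row1); precharges=2
Acc 5: bank0 row1 -> HIT
Acc 6: bank0 row4 -> MISS (open row4); precharges=3
Acc 7: bank0 row4 -> HIT
Acc 8: bank0 row1 -> MISS (open row1); precharges=4
Acc 9: bank0 row4 -> MISS (open row4); precharges=5
Acc 10: bank1 row2 -> MISS (open row2); precharges=6
Acc 11: bank1 row4 -> MISS (open row4); precharges=7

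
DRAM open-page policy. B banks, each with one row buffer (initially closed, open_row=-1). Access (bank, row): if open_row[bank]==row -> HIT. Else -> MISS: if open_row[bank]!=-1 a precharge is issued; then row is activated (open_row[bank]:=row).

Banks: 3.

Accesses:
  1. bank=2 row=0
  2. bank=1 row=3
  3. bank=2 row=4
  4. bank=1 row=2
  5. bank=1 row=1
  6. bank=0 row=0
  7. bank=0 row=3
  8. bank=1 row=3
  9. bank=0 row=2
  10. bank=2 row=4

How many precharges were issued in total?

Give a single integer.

Acc 1: bank2 row0 -> MISS (open row0); precharges=0
Acc 2: bank1 row3 -> MISS (open row3); precharges=0
Acc 3: bank2 row4 -> MISS (open row4); precharges=1
Acc 4: bank1 row2 -> MISS (open row2); precharges=2
Acc 5: bank1 row1 -> MISS (open row1); precharges=3
Acc 6: bank0 row0 -> MISS (open row0); precharges=3
Acc 7: bank0 row3 -> MISS (open row3); precharges=4
Acc 8: bank1 row3 -> MISS (open row3); precharges=5
Acc 9: bank0 row2 -> MISS (open row2); precharges=6
Acc 10: bank2 row4 -> HIT

Answer: 6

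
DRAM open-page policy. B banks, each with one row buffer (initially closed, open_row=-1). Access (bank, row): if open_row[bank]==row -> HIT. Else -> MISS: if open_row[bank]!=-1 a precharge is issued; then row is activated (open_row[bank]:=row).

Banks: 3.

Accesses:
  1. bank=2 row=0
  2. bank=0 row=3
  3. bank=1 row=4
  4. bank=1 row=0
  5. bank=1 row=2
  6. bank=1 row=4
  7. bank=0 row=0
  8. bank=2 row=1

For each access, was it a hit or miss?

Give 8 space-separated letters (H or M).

Acc 1: bank2 row0 -> MISS (open row0); precharges=0
Acc 2: bank0 row3 -> MISS (open row3); precharges=0
Acc 3: bank1 row4 -> MISS (open row4); precharges=0
Acc 4: bank1 row0 -> MISS (open row0); precharges=1
Acc 5: bank1 row2 -> MISS (open row2); precharges=2
Acc 6: bank1 row4 -> MISS (open row4); precharges=3
Acc 7: bank0 row0 -> MISS (open row0); precharges=4
Acc 8: bank2 row1 -> MISS (open row1); precharges=5

Answer: M M M M M M M M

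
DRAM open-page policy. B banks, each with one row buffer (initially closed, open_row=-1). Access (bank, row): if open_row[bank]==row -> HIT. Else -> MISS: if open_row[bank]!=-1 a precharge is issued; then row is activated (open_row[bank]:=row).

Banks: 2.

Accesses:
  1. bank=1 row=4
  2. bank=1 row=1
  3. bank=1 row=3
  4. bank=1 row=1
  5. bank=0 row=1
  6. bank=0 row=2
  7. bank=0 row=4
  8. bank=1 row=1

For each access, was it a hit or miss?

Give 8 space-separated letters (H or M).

Answer: M M M M M M M H

Derivation:
Acc 1: bank1 row4 -> MISS (open row4); precharges=0
Acc 2: bank1 row1 -> MISS (open row1); precharges=1
Acc 3: bank1 row3 -> MISS (open row3); precharges=2
Acc 4: bank1 row1 -> MISS (open row1); precharges=3
Acc 5: bank0 row1 -> MISS (open row1); precharges=3
Acc 6: bank0 row2 -> MISS (open row2); precharges=4
Acc 7: bank0 row4 -> MISS (open row4); precharges=5
Acc 8: bank1 row1 -> HIT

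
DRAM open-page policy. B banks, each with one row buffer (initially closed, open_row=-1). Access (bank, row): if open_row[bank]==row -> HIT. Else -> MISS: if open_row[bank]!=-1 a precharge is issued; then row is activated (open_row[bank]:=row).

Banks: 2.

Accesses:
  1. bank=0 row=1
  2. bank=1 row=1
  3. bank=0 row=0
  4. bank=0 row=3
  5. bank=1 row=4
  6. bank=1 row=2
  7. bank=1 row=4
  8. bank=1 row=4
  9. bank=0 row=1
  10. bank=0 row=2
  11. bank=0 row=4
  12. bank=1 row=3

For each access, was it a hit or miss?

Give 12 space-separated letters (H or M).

Acc 1: bank0 row1 -> MISS (open row1); precharges=0
Acc 2: bank1 row1 -> MISS (open row1); precharges=0
Acc 3: bank0 row0 -> MISS (open row0); precharges=1
Acc 4: bank0 row3 -> MISS (open row3); precharges=2
Acc 5: bank1 row4 -> MISS (open row4); precharges=3
Acc 6: bank1 row2 -> MISS (open row2); precharges=4
Acc 7: bank1 row4 -> MISS (open row4); precharges=5
Acc 8: bank1 row4 -> HIT
Acc 9: bank0 row1 -> MISS (open row1); precharges=6
Acc 10: bank0 row2 -> MISS (open row2); precharges=7
Acc 11: bank0 row4 -> MISS (open row4); precharges=8
Acc 12: bank1 row3 -> MISS (open row3); precharges=9

Answer: M M M M M M M H M M M M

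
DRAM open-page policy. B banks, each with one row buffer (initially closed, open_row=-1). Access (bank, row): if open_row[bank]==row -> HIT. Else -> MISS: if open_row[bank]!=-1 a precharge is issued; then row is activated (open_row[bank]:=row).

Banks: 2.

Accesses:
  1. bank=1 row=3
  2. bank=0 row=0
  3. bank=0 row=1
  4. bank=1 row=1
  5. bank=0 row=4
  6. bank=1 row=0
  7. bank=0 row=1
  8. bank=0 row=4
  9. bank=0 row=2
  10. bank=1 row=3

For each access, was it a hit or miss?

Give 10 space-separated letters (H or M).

Acc 1: bank1 row3 -> MISS (open row3); precharges=0
Acc 2: bank0 row0 -> MISS (open row0); precharges=0
Acc 3: bank0 row1 -> MISS (open row1); precharges=1
Acc 4: bank1 row1 -> MISS (open row1); precharges=2
Acc 5: bank0 row4 -> MISS (open row4); precharges=3
Acc 6: bank1 row0 -> MISS (open row0); precharges=4
Acc 7: bank0 row1 -> MISS (open row1); precharges=5
Acc 8: bank0 row4 -> MISS (open row4); precharges=6
Acc 9: bank0 row2 -> MISS (open row2); precharges=7
Acc 10: bank1 row3 -> MISS (open row3); precharges=8

Answer: M M M M M M M M M M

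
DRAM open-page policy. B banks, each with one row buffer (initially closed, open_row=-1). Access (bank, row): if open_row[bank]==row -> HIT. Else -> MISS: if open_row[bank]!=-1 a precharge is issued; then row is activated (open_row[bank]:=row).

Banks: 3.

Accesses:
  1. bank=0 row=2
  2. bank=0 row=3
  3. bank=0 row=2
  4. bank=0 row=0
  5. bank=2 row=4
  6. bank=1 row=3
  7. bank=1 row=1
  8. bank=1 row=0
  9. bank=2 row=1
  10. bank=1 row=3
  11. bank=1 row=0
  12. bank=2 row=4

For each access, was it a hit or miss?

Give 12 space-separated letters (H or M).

Acc 1: bank0 row2 -> MISS (open row2); precharges=0
Acc 2: bank0 row3 -> MISS (open row3); precharges=1
Acc 3: bank0 row2 -> MISS (open row2); precharges=2
Acc 4: bank0 row0 -> MISS (open row0); precharges=3
Acc 5: bank2 row4 -> MISS (open row4); precharges=3
Acc 6: bank1 row3 -> MISS (open row3); precharges=3
Acc 7: bank1 row1 -> MISS (open row1); precharges=4
Acc 8: bank1 row0 -> MISS (open row0); precharges=5
Acc 9: bank2 row1 -> MISS (open row1); precharges=6
Acc 10: bank1 row3 -> MISS (open row3); precharges=7
Acc 11: bank1 row0 -> MISS (open row0); precharges=8
Acc 12: bank2 row4 -> MISS (open row4); precharges=9

Answer: M M M M M M M M M M M M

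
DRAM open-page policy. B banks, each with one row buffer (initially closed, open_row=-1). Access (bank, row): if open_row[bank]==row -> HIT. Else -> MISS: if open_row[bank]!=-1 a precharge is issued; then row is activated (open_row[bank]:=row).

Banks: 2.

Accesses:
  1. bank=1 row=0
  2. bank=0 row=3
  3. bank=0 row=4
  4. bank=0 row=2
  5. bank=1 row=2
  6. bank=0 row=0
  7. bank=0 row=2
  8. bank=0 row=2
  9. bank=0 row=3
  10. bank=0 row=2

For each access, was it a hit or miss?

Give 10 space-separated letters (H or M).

Acc 1: bank1 row0 -> MISS (open row0); precharges=0
Acc 2: bank0 row3 -> MISS (open row3); precharges=0
Acc 3: bank0 row4 -> MISS (open row4); precharges=1
Acc 4: bank0 row2 -> MISS (open row2); precharges=2
Acc 5: bank1 row2 -> MISS (open row2); precharges=3
Acc 6: bank0 row0 -> MISS (open row0); precharges=4
Acc 7: bank0 row2 -> MISS (open row2); precharges=5
Acc 8: bank0 row2 -> HIT
Acc 9: bank0 row3 -> MISS (open row3); precharges=6
Acc 10: bank0 row2 -> MISS (open row2); precharges=7

Answer: M M M M M M M H M M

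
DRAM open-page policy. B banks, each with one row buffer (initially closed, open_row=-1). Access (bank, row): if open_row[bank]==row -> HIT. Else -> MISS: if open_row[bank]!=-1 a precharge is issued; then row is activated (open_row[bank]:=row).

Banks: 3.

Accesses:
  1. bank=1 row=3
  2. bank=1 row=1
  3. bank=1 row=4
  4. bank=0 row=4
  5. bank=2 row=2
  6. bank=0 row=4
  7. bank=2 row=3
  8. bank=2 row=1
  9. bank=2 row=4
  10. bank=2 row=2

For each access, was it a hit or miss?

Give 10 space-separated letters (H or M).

Acc 1: bank1 row3 -> MISS (open row3); precharges=0
Acc 2: bank1 row1 -> MISS (open row1); precharges=1
Acc 3: bank1 row4 -> MISS (open row4); precharges=2
Acc 4: bank0 row4 -> MISS (open row4); precharges=2
Acc 5: bank2 row2 -> MISS (open row2); precharges=2
Acc 6: bank0 row4 -> HIT
Acc 7: bank2 row3 -> MISS (open row3); precharges=3
Acc 8: bank2 row1 -> MISS (open row1); precharges=4
Acc 9: bank2 row4 -> MISS (open row4); precharges=5
Acc 10: bank2 row2 -> MISS (open row2); precharges=6

Answer: M M M M M H M M M M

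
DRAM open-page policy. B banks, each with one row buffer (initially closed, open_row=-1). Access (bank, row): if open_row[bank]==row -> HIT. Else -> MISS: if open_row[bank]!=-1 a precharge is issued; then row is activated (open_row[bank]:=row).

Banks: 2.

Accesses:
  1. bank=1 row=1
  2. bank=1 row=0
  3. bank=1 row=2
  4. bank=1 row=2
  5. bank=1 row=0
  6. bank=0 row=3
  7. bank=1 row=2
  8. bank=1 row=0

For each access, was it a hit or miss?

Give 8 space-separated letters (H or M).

Answer: M M M H M M M M

Derivation:
Acc 1: bank1 row1 -> MISS (open row1); precharges=0
Acc 2: bank1 row0 -> MISS (open row0); precharges=1
Acc 3: bank1 row2 -> MISS (open row2); precharges=2
Acc 4: bank1 row2 -> HIT
Acc 5: bank1 row0 -> MISS (open row0); precharges=3
Acc 6: bank0 row3 -> MISS (open row3); precharges=3
Acc 7: bank1 row2 -> MISS (open row2); precharges=4
Acc 8: bank1 row0 -> MISS (open row0); precharges=5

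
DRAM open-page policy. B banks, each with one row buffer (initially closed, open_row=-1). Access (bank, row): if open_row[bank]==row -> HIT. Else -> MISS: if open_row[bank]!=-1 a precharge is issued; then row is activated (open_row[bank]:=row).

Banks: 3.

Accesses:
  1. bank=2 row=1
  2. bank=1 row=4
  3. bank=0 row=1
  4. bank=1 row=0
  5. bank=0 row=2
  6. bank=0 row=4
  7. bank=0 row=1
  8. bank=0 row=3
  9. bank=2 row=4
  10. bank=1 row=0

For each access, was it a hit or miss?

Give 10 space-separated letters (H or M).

Answer: M M M M M M M M M H

Derivation:
Acc 1: bank2 row1 -> MISS (open row1); precharges=0
Acc 2: bank1 row4 -> MISS (open row4); precharges=0
Acc 3: bank0 row1 -> MISS (open row1); precharges=0
Acc 4: bank1 row0 -> MISS (open row0); precharges=1
Acc 5: bank0 row2 -> MISS (open row2); precharges=2
Acc 6: bank0 row4 -> MISS (open row4); precharges=3
Acc 7: bank0 row1 -> MISS (open row1); precharges=4
Acc 8: bank0 row3 -> MISS (open row3); precharges=5
Acc 9: bank2 row4 -> MISS (open row4); precharges=6
Acc 10: bank1 row0 -> HIT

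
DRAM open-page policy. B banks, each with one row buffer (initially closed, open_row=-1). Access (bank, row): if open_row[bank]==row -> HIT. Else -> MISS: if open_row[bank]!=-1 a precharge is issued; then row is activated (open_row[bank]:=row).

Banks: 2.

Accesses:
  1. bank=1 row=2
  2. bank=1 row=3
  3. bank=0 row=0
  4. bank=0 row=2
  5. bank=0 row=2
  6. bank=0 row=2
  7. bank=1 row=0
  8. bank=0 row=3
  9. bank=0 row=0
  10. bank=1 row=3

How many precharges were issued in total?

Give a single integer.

Answer: 6

Derivation:
Acc 1: bank1 row2 -> MISS (open row2); precharges=0
Acc 2: bank1 row3 -> MISS (open row3); precharges=1
Acc 3: bank0 row0 -> MISS (open row0); precharges=1
Acc 4: bank0 row2 -> MISS (open row2); precharges=2
Acc 5: bank0 row2 -> HIT
Acc 6: bank0 row2 -> HIT
Acc 7: bank1 row0 -> MISS (open row0); precharges=3
Acc 8: bank0 row3 -> MISS (open row3); precharges=4
Acc 9: bank0 row0 -> MISS (open row0); precharges=5
Acc 10: bank1 row3 -> MISS (open row3); precharges=6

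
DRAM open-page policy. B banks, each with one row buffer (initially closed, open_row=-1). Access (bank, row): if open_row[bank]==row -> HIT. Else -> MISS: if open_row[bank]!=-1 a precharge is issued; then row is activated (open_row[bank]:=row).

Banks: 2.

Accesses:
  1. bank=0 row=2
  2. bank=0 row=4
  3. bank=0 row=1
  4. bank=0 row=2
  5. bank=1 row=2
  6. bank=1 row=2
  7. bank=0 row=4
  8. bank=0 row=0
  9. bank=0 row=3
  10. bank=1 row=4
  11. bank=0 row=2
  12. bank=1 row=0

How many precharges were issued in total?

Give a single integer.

Answer: 9

Derivation:
Acc 1: bank0 row2 -> MISS (open row2); precharges=0
Acc 2: bank0 row4 -> MISS (open row4); precharges=1
Acc 3: bank0 row1 -> MISS (open row1); precharges=2
Acc 4: bank0 row2 -> MISS (open row2); precharges=3
Acc 5: bank1 row2 -> MISS (open row2); precharges=3
Acc 6: bank1 row2 -> HIT
Acc 7: bank0 row4 -> MISS (open row4); precharges=4
Acc 8: bank0 row0 -> MISS (open row0); precharges=5
Acc 9: bank0 row3 -> MISS (open row3); precharges=6
Acc 10: bank1 row4 -> MISS (open row4); precharges=7
Acc 11: bank0 row2 -> MISS (open row2); precharges=8
Acc 12: bank1 row0 -> MISS (open row0); precharges=9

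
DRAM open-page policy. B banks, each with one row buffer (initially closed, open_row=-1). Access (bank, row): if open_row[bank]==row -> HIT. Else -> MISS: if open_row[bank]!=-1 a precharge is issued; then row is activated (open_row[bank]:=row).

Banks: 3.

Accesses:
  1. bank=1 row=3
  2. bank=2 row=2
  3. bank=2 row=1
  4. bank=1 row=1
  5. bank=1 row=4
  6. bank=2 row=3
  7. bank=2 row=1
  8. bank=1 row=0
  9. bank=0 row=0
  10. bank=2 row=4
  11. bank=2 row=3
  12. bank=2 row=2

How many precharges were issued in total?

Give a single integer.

Answer: 9

Derivation:
Acc 1: bank1 row3 -> MISS (open row3); precharges=0
Acc 2: bank2 row2 -> MISS (open row2); precharges=0
Acc 3: bank2 row1 -> MISS (open row1); precharges=1
Acc 4: bank1 row1 -> MISS (open row1); precharges=2
Acc 5: bank1 row4 -> MISS (open row4); precharges=3
Acc 6: bank2 row3 -> MISS (open row3); precharges=4
Acc 7: bank2 row1 -> MISS (open row1); precharges=5
Acc 8: bank1 row0 -> MISS (open row0); precharges=6
Acc 9: bank0 row0 -> MISS (open row0); precharges=6
Acc 10: bank2 row4 -> MISS (open row4); precharges=7
Acc 11: bank2 row3 -> MISS (open row3); precharges=8
Acc 12: bank2 row2 -> MISS (open row2); precharges=9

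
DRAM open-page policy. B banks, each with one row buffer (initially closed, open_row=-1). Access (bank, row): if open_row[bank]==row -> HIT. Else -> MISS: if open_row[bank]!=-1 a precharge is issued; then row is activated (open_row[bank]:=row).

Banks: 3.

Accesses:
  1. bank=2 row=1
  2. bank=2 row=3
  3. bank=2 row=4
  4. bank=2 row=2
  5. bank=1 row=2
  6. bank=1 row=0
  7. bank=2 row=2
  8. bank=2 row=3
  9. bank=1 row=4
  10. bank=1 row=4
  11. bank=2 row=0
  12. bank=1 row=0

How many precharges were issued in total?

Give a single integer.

Answer: 8

Derivation:
Acc 1: bank2 row1 -> MISS (open row1); precharges=0
Acc 2: bank2 row3 -> MISS (open row3); precharges=1
Acc 3: bank2 row4 -> MISS (open row4); precharges=2
Acc 4: bank2 row2 -> MISS (open row2); precharges=3
Acc 5: bank1 row2 -> MISS (open row2); precharges=3
Acc 6: bank1 row0 -> MISS (open row0); precharges=4
Acc 7: bank2 row2 -> HIT
Acc 8: bank2 row3 -> MISS (open row3); precharges=5
Acc 9: bank1 row4 -> MISS (open row4); precharges=6
Acc 10: bank1 row4 -> HIT
Acc 11: bank2 row0 -> MISS (open row0); precharges=7
Acc 12: bank1 row0 -> MISS (open row0); precharges=8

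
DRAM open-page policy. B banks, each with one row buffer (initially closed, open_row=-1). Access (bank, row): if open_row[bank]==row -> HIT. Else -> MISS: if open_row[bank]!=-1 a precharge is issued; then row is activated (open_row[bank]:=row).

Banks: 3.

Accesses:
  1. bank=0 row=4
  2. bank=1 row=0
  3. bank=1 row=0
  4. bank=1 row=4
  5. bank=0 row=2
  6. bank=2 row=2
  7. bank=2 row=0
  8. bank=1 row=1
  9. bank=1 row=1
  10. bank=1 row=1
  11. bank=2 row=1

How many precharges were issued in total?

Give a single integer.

Acc 1: bank0 row4 -> MISS (open row4); precharges=0
Acc 2: bank1 row0 -> MISS (open row0); precharges=0
Acc 3: bank1 row0 -> HIT
Acc 4: bank1 row4 -> MISS (open row4); precharges=1
Acc 5: bank0 row2 -> MISS (open row2); precharges=2
Acc 6: bank2 row2 -> MISS (open row2); precharges=2
Acc 7: bank2 row0 -> MISS (open row0); precharges=3
Acc 8: bank1 row1 -> MISS (open row1); precharges=4
Acc 9: bank1 row1 -> HIT
Acc 10: bank1 row1 -> HIT
Acc 11: bank2 row1 -> MISS (open row1); precharges=5

Answer: 5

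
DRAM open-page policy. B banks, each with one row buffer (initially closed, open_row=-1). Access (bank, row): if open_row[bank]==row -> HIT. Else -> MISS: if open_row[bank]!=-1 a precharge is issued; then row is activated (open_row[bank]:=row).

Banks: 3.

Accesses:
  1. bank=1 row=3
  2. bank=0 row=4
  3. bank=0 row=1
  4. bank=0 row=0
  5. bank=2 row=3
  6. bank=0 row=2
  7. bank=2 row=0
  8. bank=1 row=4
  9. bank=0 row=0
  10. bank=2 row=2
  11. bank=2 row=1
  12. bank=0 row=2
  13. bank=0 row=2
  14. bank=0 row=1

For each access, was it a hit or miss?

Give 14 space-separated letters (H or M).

Acc 1: bank1 row3 -> MISS (open row3); precharges=0
Acc 2: bank0 row4 -> MISS (open row4); precharges=0
Acc 3: bank0 row1 -> MISS (open row1); precharges=1
Acc 4: bank0 row0 -> MISS (open row0); precharges=2
Acc 5: bank2 row3 -> MISS (open row3); precharges=2
Acc 6: bank0 row2 -> MISS (open row2); precharges=3
Acc 7: bank2 row0 -> MISS (open row0); precharges=4
Acc 8: bank1 row4 -> MISS (open row4); precharges=5
Acc 9: bank0 row0 -> MISS (open row0); precharges=6
Acc 10: bank2 row2 -> MISS (open row2); precharges=7
Acc 11: bank2 row1 -> MISS (open row1); precharges=8
Acc 12: bank0 row2 -> MISS (open row2); precharges=9
Acc 13: bank0 row2 -> HIT
Acc 14: bank0 row1 -> MISS (open row1); precharges=10

Answer: M M M M M M M M M M M M H M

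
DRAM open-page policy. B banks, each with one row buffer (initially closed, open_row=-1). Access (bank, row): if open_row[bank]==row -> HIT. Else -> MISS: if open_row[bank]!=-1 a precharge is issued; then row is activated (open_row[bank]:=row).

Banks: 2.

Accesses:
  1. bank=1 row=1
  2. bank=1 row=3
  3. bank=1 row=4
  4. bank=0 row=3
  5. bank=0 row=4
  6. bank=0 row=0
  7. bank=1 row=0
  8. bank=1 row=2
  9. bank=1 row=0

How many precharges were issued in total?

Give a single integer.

Acc 1: bank1 row1 -> MISS (open row1); precharges=0
Acc 2: bank1 row3 -> MISS (open row3); precharges=1
Acc 3: bank1 row4 -> MISS (open row4); precharges=2
Acc 4: bank0 row3 -> MISS (open row3); precharges=2
Acc 5: bank0 row4 -> MISS (open row4); precharges=3
Acc 6: bank0 row0 -> MISS (open row0); precharges=4
Acc 7: bank1 row0 -> MISS (open row0); precharges=5
Acc 8: bank1 row2 -> MISS (open row2); precharges=6
Acc 9: bank1 row0 -> MISS (open row0); precharges=7

Answer: 7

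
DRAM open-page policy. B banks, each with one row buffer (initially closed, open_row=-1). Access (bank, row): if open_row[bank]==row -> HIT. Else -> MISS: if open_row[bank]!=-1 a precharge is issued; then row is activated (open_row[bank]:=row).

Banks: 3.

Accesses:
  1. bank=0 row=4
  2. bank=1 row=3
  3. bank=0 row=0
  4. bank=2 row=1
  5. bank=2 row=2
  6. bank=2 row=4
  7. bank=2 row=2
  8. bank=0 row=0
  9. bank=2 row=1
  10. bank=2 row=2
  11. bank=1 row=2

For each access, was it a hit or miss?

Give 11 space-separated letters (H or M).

Acc 1: bank0 row4 -> MISS (open row4); precharges=0
Acc 2: bank1 row3 -> MISS (open row3); precharges=0
Acc 3: bank0 row0 -> MISS (open row0); precharges=1
Acc 4: bank2 row1 -> MISS (open row1); precharges=1
Acc 5: bank2 row2 -> MISS (open row2); precharges=2
Acc 6: bank2 row4 -> MISS (open row4); precharges=3
Acc 7: bank2 row2 -> MISS (open row2); precharges=4
Acc 8: bank0 row0 -> HIT
Acc 9: bank2 row1 -> MISS (open row1); precharges=5
Acc 10: bank2 row2 -> MISS (open row2); precharges=6
Acc 11: bank1 row2 -> MISS (open row2); precharges=7

Answer: M M M M M M M H M M M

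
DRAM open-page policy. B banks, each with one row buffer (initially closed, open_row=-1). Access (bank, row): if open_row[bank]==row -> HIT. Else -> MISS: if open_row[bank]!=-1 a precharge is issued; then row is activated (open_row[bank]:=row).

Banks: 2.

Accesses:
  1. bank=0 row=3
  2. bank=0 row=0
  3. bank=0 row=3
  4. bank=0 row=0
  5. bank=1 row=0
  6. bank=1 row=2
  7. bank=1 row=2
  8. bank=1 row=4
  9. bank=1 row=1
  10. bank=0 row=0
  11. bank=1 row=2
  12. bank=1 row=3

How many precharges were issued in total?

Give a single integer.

Answer: 8

Derivation:
Acc 1: bank0 row3 -> MISS (open row3); precharges=0
Acc 2: bank0 row0 -> MISS (open row0); precharges=1
Acc 3: bank0 row3 -> MISS (open row3); precharges=2
Acc 4: bank0 row0 -> MISS (open row0); precharges=3
Acc 5: bank1 row0 -> MISS (open row0); precharges=3
Acc 6: bank1 row2 -> MISS (open row2); precharges=4
Acc 7: bank1 row2 -> HIT
Acc 8: bank1 row4 -> MISS (open row4); precharges=5
Acc 9: bank1 row1 -> MISS (open row1); precharges=6
Acc 10: bank0 row0 -> HIT
Acc 11: bank1 row2 -> MISS (open row2); precharges=7
Acc 12: bank1 row3 -> MISS (open row3); precharges=8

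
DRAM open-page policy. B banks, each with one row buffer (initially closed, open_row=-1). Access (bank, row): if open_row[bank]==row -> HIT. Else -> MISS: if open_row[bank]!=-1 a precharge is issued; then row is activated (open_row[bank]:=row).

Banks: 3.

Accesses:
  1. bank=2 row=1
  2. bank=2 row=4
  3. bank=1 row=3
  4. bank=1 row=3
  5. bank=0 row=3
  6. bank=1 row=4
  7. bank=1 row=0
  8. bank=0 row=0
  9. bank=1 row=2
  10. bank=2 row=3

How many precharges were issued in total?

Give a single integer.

Answer: 6

Derivation:
Acc 1: bank2 row1 -> MISS (open row1); precharges=0
Acc 2: bank2 row4 -> MISS (open row4); precharges=1
Acc 3: bank1 row3 -> MISS (open row3); precharges=1
Acc 4: bank1 row3 -> HIT
Acc 5: bank0 row3 -> MISS (open row3); precharges=1
Acc 6: bank1 row4 -> MISS (open row4); precharges=2
Acc 7: bank1 row0 -> MISS (open row0); precharges=3
Acc 8: bank0 row0 -> MISS (open row0); precharges=4
Acc 9: bank1 row2 -> MISS (open row2); precharges=5
Acc 10: bank2 row3 -> MISS (open row3); precharges=6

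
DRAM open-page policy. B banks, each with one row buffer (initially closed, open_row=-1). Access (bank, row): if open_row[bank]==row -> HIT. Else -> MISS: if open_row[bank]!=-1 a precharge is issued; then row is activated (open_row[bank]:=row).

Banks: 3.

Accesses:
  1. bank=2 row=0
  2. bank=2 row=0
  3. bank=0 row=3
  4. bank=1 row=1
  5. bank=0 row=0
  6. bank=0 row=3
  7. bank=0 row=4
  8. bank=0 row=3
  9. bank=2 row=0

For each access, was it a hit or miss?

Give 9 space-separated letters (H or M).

Answer: M H M M M M M M H

Derivation:
Acc 1: bank2 row0 -> MISS (open row0); precharges=0
Acc 2: bank2 row0 -> HIT
Acc 3: bank0 row3 -> MISS (open row3); precharges=0
Acc 4: bank1 row1 -> MISS (open row1); precharges=0
Acc 5: bank0 row0 -> MISS (open row0); precharges=1
Acc 6: bank0 row3 -> MISS (open row3); precharges=2
Acc 7: bank0 row4 -> MISS (open row4); precharges=3
Acc 8: bank0 row3 -> MISS (open row3); precharges=4
Acc 9: bank2 row0 -> HIT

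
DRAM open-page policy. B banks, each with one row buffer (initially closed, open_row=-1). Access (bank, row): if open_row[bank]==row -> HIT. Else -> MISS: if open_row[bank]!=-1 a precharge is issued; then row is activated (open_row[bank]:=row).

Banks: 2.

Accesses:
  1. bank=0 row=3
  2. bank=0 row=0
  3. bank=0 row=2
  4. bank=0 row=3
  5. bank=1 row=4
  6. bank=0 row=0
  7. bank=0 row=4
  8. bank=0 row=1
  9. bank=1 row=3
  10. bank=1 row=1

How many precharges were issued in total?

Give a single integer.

Answer: 8

Derivation:
Acc 1: bank0 row3 -> MISS (open row3); precharges=0
Acc 2: bank0 row0 -> MISS (open row0); precharges=1
Acc 3: bank0 row2 -> MISS (open row2); precharges=2
Acc 4: bank0 row3 -> MISS (open row3); precharges=3
Acc 5: bank1 row4 -> MISS (open row4); precharges=3
Acc 6: bank0 row0 -> MISS (open row0); precharges=4
Acc 7: bank0 row4 -> MISS (open row4); precharges=5
Acc 8: bank0 row1 -> MISS (open row1); precharges=6
Acc 9: bank1 row3 -> MISS (open row3); precharges=7
Acc 10: bank1 row1 -> MISS (open row1); precharges=8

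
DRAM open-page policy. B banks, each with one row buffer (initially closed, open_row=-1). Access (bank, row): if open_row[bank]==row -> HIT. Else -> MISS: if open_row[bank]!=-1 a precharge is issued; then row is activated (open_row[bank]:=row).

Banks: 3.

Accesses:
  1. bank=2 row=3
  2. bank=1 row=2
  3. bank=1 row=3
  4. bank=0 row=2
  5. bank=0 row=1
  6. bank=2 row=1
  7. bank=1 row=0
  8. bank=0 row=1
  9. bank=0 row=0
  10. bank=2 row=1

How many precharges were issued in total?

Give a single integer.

Answer: 5

Derivation:
Acc 1: bank2 row3 -> MISS (open row3); precharges=0
Acc 2: bank1 row2 -> MISS (open row2); precharges=0
Acc 3: bank1 row3 -> MISS (open row3); precharges=1
Acc 4: bank0 row2 -> MISS (open row2); precharges=1
Acc 5: bank0 row1 -> MISS (open row1); precharges=2
Acc 6: bank2 row1 -> MISS (open row1); precharges=3
Acc 7: bank1 row0 -> MISS (open row0); precharges=4
Acc 8: bank0 row1 -> HIT
Acc 9: bank0 row0 -> MISS (open row0); precharges=5
Acc 10: bank2 row1 -> HIT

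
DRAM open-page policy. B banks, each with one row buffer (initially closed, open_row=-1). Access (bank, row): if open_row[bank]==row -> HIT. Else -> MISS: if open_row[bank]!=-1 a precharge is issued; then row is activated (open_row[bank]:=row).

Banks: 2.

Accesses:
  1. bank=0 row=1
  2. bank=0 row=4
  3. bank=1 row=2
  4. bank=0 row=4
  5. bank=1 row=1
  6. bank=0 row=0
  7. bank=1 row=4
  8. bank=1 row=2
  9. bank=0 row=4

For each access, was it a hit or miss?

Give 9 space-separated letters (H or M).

Acc 1: bank0 row1 -> MISS (open row1); precharges=0
Acc 2: bank0 row4 -> MISS (open row4); precharges=1
Acc 3: bank1 row2 -> MISS (open row2); precharges=1
Acc 4: bank0 row4 -> HIT
Acc 5: bank1 row1 -> MISS (open row1); precharges=2
Acc 6: bank0 row0 -> MISS (open row0); precharges=3
Acc 7: bank1 row4 -> MISS (open row4); precharges=4
Acc 8: bank1 row2 -> MISS (open row2); precharges=5
Acc 9: bank0 row4 -> MISS (open row4); precharges=6

Answer: M M M H M M M M M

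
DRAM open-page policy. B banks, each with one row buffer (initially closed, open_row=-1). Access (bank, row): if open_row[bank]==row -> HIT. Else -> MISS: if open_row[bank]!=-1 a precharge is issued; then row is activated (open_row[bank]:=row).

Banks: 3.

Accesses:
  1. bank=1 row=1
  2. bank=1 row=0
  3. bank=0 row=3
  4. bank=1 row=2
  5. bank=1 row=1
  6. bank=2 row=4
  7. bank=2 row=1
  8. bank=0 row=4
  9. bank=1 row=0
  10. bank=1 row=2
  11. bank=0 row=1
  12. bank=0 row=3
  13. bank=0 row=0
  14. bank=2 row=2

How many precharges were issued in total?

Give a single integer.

Acc 1: bank1 row1 -> MISS (open row1); precharges=0
Acc 2: bank1 row0 -> MISS (open row0); precharges=1
Acc 3: bank0 row3 -> MISS (open row3); precharges=1
Acc 4: bank1 row2 -> MISS (open row2); precharges=2
Acc 5: bank1 row1 -> MISS (open row1); precharges=3
Acc 6: bank2 row4 -> MISS (open row4); precharges=3
Acc 7: bank2 row1 -> MISS (open row1); precharges=4
Acc 8: bank0 row4 -> MISS (open row4); precharges=5
Acc 9: bank1 row0 -> MISS (open row0); precharges=6
Acc 10: bank1 row2 -> MISS (open row2); precharges=7
Acc 11: bank0 row1 -> MISS (open row1); precharges=8
Acc 12: bank0 row3 -> MISS (open row3); precharges=9
Acc 13: bank0 row0 -> MISS (open row0); precharges=10
Acc 14: bank2 row2 -> MISS (open row2); precharges=11

Answer: 11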